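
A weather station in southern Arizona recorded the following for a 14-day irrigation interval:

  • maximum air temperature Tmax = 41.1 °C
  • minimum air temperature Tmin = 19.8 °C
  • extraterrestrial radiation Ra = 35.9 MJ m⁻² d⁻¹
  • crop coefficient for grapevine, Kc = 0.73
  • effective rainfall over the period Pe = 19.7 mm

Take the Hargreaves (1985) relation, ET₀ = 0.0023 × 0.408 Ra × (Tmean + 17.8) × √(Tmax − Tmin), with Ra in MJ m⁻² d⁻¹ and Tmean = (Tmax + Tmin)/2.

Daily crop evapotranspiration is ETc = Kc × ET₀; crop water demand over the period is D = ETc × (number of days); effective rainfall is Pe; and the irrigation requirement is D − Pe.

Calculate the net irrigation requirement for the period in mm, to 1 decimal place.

57.0 mm

Tmean = (41.1 + 19.8)/2 = 30.45 °C
0.408 Ra = 0.408 × 35.9 = 14.6472 mm/d equivalent
ET₀ = 0.0023 × 14.6472 × (30.45 + 17.8) × √21.3 = 0.0023 × 14.6472 × 48.25 × 4.6152 = 7.5019 mm/d
ETc = Kc × ET₀ = 0.73 × 7.5019 = 5.4764 mm/d
Crop demand D = ETc × 14 d = 5.4764 × 14 = 76.670 mm
D − Pe = 76.670 − 19.7 = 56.970 mm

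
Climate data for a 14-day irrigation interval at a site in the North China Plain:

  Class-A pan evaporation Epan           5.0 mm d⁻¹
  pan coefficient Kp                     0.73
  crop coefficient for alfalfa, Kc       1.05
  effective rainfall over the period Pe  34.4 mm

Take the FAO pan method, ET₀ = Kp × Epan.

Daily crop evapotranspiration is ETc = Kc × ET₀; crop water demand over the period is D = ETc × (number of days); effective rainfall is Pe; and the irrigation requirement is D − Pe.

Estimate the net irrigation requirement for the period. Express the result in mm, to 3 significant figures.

19.3 mm

ET₀ = 0.73 × 5.0 = 3.6500 mm/d
ETc = Kc × ET₀ = 1.05 × 3.6500 = 3.8325 mm/d
Crop demand D = ETc × 14 d = 3.8325 × 14 = 53.655 mm
D − Pe = 53.655 − 34.4 = 19.255 mm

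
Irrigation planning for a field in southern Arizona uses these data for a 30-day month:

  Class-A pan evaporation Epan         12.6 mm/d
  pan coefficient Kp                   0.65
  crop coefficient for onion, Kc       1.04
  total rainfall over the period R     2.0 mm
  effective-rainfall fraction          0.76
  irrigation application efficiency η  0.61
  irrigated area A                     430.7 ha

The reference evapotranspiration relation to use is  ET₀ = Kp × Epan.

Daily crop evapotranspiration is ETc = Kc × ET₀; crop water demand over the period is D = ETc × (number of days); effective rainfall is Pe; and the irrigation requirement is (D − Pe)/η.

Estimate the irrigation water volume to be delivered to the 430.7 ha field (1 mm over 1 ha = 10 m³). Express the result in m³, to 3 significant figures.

1790000 m³

ET₀ = 0.65 × 12.6 = 8.1900 mm/d
ETc = Kc × ET₀ = 1.04 × 8.1900 = 8.5176 mm/d
Crop demand D = ETc × 30 d = 8.5176 × 30 = 255.528 mm
Pe = 0.76 × 2.0 = 1.520 mm
D − Pe = 255.528 − 1.520 = 254.008 mm
Gross irrigation = 254.008 / 0.61 = 416.407 mm
Volume = 416.407 mm × 430.7 ha × 10 = 1793464.9 m³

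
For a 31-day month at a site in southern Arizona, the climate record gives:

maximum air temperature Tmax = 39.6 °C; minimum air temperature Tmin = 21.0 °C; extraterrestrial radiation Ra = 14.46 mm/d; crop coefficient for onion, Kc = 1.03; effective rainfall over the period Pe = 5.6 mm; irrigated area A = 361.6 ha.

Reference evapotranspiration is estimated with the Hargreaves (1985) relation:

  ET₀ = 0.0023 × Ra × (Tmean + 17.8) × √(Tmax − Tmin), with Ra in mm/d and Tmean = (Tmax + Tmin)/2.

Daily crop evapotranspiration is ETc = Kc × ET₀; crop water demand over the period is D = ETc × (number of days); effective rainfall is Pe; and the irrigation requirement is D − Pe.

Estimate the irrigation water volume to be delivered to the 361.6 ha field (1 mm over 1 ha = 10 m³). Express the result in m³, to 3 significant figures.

776000 m³

Tmean = (39.6 + 21.0)/2 = 30.30 °C
ET₀ = 0.0023 × 14.46 × (30.30 + 17.8) × √18.6 = 0.0023 × 14.46 × 48.10 × 4.3128 = 6.8992 mm/d
ETc = Kc × ET₀ = 1.03 × 6.8992 = 7.1062 mm/d
Crop demand D = ETc × 31 d = 7.1062 × 31 = 220.292 mm
D − Pe = 220.292 − 5.6 = 214.692 mm
Volume = 214.692 mm × 361.6 ha × 10 = 776326.3 m³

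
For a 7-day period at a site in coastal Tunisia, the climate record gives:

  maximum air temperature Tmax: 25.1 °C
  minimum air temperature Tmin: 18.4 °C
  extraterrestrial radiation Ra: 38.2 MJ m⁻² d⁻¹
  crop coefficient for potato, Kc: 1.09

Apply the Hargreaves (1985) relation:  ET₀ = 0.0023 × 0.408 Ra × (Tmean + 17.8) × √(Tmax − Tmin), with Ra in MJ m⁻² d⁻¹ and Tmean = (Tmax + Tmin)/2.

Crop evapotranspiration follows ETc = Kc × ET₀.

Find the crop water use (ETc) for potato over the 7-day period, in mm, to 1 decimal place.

Tmean = (25.1 + 18.4)/2 = 21.75 °C
0.408 Ra = 0.408 × 38.2 = 15.5856 mm/d equivalent
ET₀ = 0.0023 × 15.5856 × (21.75 + 17.8) × √6.7 = 0.0023 × 15.5856 × 39.55 × 2.5884 = 3.6697 mm/d
ETc = Kc × ET₀ = 1.09 × 3.6697 = 4.0000 mm/d
Over 7 days: 4.0000 × 7 = 28.000 mm

28.0 mm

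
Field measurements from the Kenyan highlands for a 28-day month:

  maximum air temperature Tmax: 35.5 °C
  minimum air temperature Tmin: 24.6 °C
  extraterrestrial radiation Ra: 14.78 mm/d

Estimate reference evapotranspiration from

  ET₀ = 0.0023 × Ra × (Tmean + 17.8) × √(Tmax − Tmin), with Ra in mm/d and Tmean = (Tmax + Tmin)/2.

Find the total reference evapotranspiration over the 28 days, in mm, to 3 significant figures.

150 mm

Tmean = (35.5 + 24.6)/2 = 30.05 °C
ET₀ = 0.0023 × 14.78 × (30.05 + 17.8) × √10.9 = 0.0023 × 14.78 × 47.85 × 3.3015 = 5.3703 mm/d
Over 28 days: 5.3703 × 28 = 150.368 mm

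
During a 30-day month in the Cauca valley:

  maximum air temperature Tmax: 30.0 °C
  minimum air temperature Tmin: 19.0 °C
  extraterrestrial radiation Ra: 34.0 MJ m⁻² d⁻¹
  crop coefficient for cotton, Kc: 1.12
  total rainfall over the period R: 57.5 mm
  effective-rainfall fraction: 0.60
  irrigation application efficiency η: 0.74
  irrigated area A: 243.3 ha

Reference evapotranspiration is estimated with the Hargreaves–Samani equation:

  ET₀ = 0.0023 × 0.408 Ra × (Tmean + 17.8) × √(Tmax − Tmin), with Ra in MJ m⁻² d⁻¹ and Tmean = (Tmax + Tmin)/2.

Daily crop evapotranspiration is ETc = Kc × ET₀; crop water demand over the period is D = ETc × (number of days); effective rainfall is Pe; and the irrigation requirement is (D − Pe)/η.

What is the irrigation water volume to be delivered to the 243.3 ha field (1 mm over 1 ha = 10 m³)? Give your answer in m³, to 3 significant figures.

Tmean = (30.0 + 19.0)/2 = 24.50 °C
0.408 Ra = 0.408 × 34.0 = 13.8720 mm/d equivalent
ET₀ = 0.0023 × 13.8720 × (24.50 + 17.8) × √11.0 = 0.0023 × 13.8720 × 42.30 × 3.3166 = 4.4761 mm/d
ETc = Kc × ET₀ = 1.12 × 4.4761 = 5.0132 mm/d
Crop demand D = ETc × 30 d = 5.0132 × 30 = 150.396 mm
Pe = 0.60 × 57.5 = 34.500 mm
D − Pe = 150.396 − 34.500 = 115.896 mm
Gross irrigation = 115.896 / 0.74 = 156.616 mm
Volume = 156.616 mm × 243.3 ha × 10 = 381046.7 m³

381000 m³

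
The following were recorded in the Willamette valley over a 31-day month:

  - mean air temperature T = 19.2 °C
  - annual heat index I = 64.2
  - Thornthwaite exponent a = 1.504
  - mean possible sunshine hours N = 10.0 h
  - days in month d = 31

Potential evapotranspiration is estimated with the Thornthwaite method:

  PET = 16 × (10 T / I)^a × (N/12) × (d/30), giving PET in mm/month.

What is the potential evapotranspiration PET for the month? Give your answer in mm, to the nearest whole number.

72 mm

10T/I = 10 × 19.2 / 64.2 = 2.9907
(10T/I)^a = 2.9907^1.504 = 5.1947
Uncorrected PET = 16 × 5.1947 = 83.115 mm
Correction = (N/12)(d/30) = (10.0/12)(31/30) = 0.8611
PET = 83.115 × 0.8611 = 71.570 mm/month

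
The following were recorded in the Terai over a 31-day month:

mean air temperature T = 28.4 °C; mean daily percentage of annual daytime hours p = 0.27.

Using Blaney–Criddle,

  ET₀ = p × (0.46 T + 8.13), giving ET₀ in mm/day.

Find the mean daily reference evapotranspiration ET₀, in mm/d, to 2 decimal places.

5.72 mm/d

ET₀ = 0.27 × (0.46 × 28.4 + 8.13) = 0.27 × 21.194 = 5.7224 mm/d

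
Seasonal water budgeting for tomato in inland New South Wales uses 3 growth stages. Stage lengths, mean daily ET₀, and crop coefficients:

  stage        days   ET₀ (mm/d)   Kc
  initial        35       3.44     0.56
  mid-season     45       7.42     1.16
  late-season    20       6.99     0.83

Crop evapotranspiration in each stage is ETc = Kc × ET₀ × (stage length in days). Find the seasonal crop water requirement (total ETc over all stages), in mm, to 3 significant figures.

571 mm

initial: 0.56 × 3.44 × 35 = 67.42 mm
mid-season: 1.16 × 7.42 × 45 = 387.32 mm
late-season: 0.83 × 6.99 × 20 = 116.03 mm
Seasonal total = 570.77 mm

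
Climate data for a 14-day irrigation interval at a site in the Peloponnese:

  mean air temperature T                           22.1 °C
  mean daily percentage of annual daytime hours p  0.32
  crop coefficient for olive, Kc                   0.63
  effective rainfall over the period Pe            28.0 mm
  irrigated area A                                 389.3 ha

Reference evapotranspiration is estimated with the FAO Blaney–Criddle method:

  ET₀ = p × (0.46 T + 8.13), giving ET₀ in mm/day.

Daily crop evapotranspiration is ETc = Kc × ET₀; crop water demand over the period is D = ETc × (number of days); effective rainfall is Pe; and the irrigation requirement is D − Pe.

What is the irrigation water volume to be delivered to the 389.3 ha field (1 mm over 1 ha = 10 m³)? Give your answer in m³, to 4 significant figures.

ET₀ = 0.32 × (0.46 × 22.1 + 8.13) = 0.32 × 18.296 = 5.8547 mm/d
ETc = Kc × ET₀ = 0.63 × 5.8547 = 3.6885 mm/d
Crop demand D = ETc × 14 d = 3.6885 × 14 = 51.639 mm
D − Pe = 51.639 − 28.0 = 23.639 mm
Volume = 23.639 mm × 389.3 ha × 10 = 92026.6 m³

92030 m³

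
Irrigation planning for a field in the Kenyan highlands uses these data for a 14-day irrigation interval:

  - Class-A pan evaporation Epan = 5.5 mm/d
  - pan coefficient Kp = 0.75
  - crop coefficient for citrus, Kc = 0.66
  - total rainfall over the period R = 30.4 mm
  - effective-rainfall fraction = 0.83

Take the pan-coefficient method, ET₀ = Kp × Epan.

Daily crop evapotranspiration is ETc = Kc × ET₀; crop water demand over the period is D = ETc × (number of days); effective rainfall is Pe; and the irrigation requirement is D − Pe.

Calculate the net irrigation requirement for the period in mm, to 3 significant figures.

ET₀ = 0.75 × 5.5 = 4.1250 mm/d
ETc = Kc × ET₀ = 0.66 × 4.1250 = 2.7225 mm/d
Crop demand D = ETc × 14 d = 2.7225 × 14 = 38.115 mm
Pe = 0.83 × 30.4 = 25.232 mm
D − Pe = 38.115 − 25.232 = 12.883 mm

12.9 mm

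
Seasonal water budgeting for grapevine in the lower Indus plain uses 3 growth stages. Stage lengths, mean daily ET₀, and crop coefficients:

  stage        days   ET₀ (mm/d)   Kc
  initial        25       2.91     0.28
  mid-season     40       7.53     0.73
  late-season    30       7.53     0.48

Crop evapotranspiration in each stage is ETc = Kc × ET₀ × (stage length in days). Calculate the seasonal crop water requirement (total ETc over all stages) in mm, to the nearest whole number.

349 mm

initial: 0.28 × 2.91 × 25 = 20.37 mm
mid-season: 0.73 × 7.53 × 40 = 219.88 mm
late-season: 0.48 × 7.53 × 30 = 108.43 mm
Seasonal total = 348.68 mm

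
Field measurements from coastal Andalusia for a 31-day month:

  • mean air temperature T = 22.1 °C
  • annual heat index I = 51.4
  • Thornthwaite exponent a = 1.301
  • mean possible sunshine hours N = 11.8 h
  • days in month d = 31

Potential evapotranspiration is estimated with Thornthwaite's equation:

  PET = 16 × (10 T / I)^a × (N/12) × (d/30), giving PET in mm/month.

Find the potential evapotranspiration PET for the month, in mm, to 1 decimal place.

108.4 mm

10T/I = 10 × 22.1 / 51.4 = 4.2996
(10T/I)^a = 4.2996^1.301 = 6.6694
Uncorrected PET = 16 × 6.6694 = 106.710 mm
Correction = (N/12)(d/30) = (11.8/12)(31/30) = 1.0161
PET = 106.710 × 1.0161 = 108.428 mm/month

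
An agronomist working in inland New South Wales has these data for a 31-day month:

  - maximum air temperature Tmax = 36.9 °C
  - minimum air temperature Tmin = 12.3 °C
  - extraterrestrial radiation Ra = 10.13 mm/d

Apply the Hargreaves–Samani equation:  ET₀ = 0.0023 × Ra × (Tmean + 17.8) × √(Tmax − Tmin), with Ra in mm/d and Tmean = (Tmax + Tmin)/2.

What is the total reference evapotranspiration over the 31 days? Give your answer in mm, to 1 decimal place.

151.9 mm

Tmean = (36.9 + 12.3)/2 = 24.60 °C
ET₀ = 0.0023 × 10.13 × (24.60 + 17.8) × √24.6 = 0.0023 × 10.13 × 42.40 × 4.9598 = 4.8997 mm/d
Over 31 days: 4.8997 × 31 = 151.891 mm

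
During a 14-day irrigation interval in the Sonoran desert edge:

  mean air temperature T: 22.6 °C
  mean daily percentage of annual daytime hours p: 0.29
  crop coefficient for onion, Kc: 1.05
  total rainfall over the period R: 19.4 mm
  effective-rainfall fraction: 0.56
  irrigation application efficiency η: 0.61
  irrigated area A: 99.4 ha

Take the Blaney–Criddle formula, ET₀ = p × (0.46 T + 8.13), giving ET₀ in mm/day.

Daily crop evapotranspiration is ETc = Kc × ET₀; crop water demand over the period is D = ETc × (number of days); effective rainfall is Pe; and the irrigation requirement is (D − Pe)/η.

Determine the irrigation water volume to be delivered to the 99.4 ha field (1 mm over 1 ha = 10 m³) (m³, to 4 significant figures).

ET₀ = 0.29 × (0.46 × 22.6 + 8.13) = 0.29 × 18.526 = 5.3725 mm/d
ETc = Kc × ET₀ = 1.05 × 5.3725 = 5.6411 mm/d
Crop demand D = ETc × 14 d = 5.6411 × 14 = 78.975 mm
Pe = 0.56 × 19.4 = 10.864 mm
D − Pe = 78.975 − 10.864 = 68.111 mm
Gross irrigation = 68.111 / 0.61 = 111.657 mm
Volume = 111.657 mm × 99.4 ha × 10 = 110987.1 m³

111000 m³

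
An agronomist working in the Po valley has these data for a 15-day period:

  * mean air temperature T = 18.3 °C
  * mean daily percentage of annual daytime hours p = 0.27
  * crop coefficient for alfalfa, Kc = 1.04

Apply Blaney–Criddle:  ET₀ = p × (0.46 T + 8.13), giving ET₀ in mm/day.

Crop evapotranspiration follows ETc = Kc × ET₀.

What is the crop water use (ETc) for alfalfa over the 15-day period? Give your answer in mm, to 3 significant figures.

69.7 mm

ET₀ = 0.27 × (0.46 × 18.3 + 8.13) = 0.27 × 16.548 = 4.4680 mm/d
ETc = Kc × ET₀ = 1.04 × 4.4680 = 4.6467 mm/d
Over 15 days: 4.6467 × 15 = 69.701 mm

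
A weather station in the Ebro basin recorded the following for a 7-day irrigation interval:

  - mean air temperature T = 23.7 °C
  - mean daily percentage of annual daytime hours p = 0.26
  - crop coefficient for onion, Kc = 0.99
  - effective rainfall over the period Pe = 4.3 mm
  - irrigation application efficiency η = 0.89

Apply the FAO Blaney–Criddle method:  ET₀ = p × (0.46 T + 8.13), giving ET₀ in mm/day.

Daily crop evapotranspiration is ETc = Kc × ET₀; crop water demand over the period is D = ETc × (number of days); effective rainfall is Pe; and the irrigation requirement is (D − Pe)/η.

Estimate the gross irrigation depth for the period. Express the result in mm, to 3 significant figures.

33.7 mm

ET₀ = 0.26 × (0.46 × 23.7 + 8.13) = 0.26 × 19.032 = 4.9483 mm/d
ETc = Kc × ET₀ = 0.99 × 4.9483 = 4.8988 mm/d
Crop demand D = ETc × 7 d = 4.8988 × 7 = 34.292 mm
D − Pe = 34.292 − 4.3 = 29.992 mm
Gross irrigation = 29.992 / 0.89 = 33.699 mm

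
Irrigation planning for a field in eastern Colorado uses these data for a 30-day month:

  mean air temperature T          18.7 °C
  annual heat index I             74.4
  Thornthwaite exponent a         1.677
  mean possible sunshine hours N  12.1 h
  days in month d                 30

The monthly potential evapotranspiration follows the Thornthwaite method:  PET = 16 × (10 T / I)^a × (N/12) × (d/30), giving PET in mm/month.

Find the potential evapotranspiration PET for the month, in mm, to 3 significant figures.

10T/I = 10 × 18.7 / 74.4 = 2.5134
(10T/I)^a = 2.5134^1.677 = 4.6907
Uncorrected PET = 16 × 4.6907 = 75.051 mm
Correction = (N/12)(d/30) = (12.1/12)(30/30) = 1.0083
PET = 75.051 × 1.0083 = 75.674 mm/month

75.7 mm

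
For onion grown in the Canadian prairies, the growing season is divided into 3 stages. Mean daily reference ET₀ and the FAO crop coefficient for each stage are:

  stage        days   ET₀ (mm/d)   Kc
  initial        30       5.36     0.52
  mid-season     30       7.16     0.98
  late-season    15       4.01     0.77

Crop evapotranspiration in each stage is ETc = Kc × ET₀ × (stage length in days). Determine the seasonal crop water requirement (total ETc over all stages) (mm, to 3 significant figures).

initial: 0.52 × 5.36 × 30 = 83.62 mm
mid-season: 0.98 × 7.16 × 30 = 210.50 mm
late-season: 0.77 × 4.01 × 15 = 46.32 mm
Seasonal total = 340.44 mm

340 mm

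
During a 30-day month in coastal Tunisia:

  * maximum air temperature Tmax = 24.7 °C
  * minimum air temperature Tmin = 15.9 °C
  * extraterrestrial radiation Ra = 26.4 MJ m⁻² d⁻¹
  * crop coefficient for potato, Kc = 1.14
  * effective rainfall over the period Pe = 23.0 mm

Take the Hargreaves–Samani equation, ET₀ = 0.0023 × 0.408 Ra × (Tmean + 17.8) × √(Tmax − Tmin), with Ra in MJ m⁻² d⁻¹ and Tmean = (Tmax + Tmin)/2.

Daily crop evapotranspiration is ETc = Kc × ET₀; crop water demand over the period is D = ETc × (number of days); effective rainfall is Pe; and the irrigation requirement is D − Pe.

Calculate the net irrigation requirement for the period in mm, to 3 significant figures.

Tmean = (24.7 + 15.9)/2 = 20.30 °C
0.408 Ra = 0.408 × 26.4 = 10.7712 mm/d equivalent
ET₀ = 0.0023 × 10.7712 × (20.30 + 17.8) × √8.8 = 0.0023 × 10.7712 × 38.10 × 2.9665 = 2.8000 mm/d
ETc = Kc × ET₀ = 1.14 × 2.8000 = 3.1920 mm/d
Crop demand D = ETc × 30 d = 3.1920 × 30 = 95.760 mm
D − Pe = 95.760 − 23.0 = 72.760 mm

72.8 mm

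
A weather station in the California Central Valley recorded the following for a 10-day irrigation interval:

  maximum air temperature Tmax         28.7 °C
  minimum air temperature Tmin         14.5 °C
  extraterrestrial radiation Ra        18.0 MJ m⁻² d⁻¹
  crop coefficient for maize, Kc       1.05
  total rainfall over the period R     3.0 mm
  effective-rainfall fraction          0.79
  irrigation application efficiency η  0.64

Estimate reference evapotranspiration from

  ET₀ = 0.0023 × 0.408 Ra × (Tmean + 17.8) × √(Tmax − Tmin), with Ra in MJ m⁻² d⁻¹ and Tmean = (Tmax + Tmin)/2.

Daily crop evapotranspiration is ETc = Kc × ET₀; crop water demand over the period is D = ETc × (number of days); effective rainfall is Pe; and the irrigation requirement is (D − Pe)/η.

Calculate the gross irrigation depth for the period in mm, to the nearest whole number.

37 mm

Tmean = (28.7 + 14.5)/2 = 21.60 °C
0.408 Ra = 0.408 × 18.0 = 7.3440 mm/d equivalent
ET₀ = 0.0023 × 7.3440 × (21.60 + 17.8) × √14.2 = 0.0023 × 7.3440 × 39.40 × 3.7683 = 2.5079 mm/d
ETc = Kc × ET₀ = 1.05 × 2.5079 = 2.6333 mm/d
Crop demand D = ETc × 10 d = 2.6333 × 10 = 26.333 mm
Pe = 0.79 × 3.0 = 2.370 mm
D − Pe = 26.333 − 2.370 = 23.963 mm
Gross irrigation = 23.963 / 0.64 = 37.442 mm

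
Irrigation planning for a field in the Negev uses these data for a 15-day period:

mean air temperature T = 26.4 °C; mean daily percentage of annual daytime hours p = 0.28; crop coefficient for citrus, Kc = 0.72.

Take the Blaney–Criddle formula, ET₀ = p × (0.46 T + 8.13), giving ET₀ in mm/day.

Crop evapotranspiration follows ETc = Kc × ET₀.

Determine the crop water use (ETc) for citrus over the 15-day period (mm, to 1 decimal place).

61.3 mm

ET₀ = 0.28 × (0.46 × 26.4 + 8.13) = 0.28 × 20.274 = 5.6767 mm/d
ETc = Kc × ET₀ = 0.72 × 5.6767 = 4.0872 mm/d
Over 15 days: 4.0872 × 15 = 61.308 mm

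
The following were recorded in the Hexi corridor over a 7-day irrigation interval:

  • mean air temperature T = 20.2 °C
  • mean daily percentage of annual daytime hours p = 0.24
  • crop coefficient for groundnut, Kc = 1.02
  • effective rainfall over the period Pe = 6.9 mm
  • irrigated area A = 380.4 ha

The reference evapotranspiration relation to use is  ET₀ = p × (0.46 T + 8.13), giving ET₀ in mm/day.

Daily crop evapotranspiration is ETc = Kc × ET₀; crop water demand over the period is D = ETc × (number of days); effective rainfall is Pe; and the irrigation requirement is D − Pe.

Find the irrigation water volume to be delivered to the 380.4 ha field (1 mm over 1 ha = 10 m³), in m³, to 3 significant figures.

ET₀ = 0.24 × (0.46 × 20.2 + 8.13) = 0.24 × 17.422 = 4.1813 mm/d
ETc = Kc × ET₀ = 1.02 × 4.1813 = 4.2649 mm/d
Crop demand D = ETc × 7 d = 4.2649 × 7 = 29.854 mm
D − Pe = 29.854 − 6.9 = 22.954 mm
Volume = 22.954 mm × 380.4 ha × 10 = 87317.0 m³

87300 m³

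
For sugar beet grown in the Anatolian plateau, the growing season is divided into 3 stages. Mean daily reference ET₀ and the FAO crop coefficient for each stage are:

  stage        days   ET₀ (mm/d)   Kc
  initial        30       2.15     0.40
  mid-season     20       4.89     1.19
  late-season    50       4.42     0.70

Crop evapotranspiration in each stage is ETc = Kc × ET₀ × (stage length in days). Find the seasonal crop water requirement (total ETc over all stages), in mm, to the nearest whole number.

297 mm

initial: 0.40 × 2.15 × 30 = 25.80 mm
mid-season: 1.19 × 4.89 × 20 = 116.38 mm
late-season: 0.70 × 4.42 × 50 = 154.70 mm
Seasonal total = 296.88 mm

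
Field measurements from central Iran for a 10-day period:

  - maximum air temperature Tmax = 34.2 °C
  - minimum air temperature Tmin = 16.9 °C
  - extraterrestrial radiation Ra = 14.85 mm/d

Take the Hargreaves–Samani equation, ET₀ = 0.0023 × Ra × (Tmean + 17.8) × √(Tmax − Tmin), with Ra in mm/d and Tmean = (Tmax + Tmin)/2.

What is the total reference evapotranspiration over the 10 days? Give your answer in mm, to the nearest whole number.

Tmean = (34.2 + 16.9)/2 = 25.55 °C
ET₀ = 0.0023 × 14.85 × (25.55 + 17.8) × √17.3 = 0.0023 × 14.85 × 43.35 × 4.1593 = 6.1583 mm/d
Over 10 days: 6.1583 × 10 = 61.583 mm

62 mm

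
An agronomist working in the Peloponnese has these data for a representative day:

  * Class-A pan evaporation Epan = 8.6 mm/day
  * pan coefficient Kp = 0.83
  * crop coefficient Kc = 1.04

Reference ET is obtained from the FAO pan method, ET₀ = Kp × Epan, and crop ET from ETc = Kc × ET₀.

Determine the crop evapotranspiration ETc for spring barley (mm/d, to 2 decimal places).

ET₀ = 0.83 × 8.6 = 7.1380 mm/d
ETc = Kc × ET₀ = 1.04 × 7.1380 = 7.4235 mm/d

7.42 mm/d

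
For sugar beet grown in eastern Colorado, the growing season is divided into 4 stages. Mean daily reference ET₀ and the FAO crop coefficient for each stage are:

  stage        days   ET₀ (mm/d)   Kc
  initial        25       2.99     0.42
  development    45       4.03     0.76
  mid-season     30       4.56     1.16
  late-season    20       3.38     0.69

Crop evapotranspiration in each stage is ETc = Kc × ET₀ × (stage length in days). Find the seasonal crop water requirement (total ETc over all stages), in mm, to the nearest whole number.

initial: 0.42 × 2.99 × 25 = 31.40 mm
development: 0.76 × 4.03 × 45 = 137.83 mm
mid-season: 1.16 × 4.56 × 30 = 158.69 mm
late-season: 0.69 × 3.38 × 20 = 46.64 mm
Seasonal total = 374.56 mm

375 mm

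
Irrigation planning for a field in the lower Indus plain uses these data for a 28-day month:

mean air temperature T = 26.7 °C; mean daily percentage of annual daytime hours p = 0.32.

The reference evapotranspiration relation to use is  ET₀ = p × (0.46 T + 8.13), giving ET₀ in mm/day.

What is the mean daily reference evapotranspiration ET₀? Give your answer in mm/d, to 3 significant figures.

ET₀ = 0.32 × (0.46 × 26.7 + 8.13) = 0.32 × 20.412 = 6.5318 mm/d

6.53 mm/d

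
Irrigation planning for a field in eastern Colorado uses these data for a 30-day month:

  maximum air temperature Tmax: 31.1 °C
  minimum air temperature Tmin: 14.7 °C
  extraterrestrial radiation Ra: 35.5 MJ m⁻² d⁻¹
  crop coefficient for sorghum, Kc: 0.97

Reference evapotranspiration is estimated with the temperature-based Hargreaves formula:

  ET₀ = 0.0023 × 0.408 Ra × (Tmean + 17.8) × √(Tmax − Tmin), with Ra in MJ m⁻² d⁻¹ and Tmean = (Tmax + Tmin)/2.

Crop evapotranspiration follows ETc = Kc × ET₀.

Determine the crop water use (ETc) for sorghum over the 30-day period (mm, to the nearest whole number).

160 mm

Tmean = (31.1 + 14.7)/2 = 22.90 °C
0.408 Ra = 0.408 × 35.5 = 14.4840 mm/d equivalent
ET₀ = 0.0023 × 14.4840 × (22.90 + 17.8) × √16.4 = 0.0023 × 14.4840 × 40.70 × 4.0497 = 5.4908 mm/d
ETc = Kc × ET₀ = 0.97 × 5.4908 = 5.3261 mm/d
Over 30 days: 5.3261 × 30 = 159.783 mm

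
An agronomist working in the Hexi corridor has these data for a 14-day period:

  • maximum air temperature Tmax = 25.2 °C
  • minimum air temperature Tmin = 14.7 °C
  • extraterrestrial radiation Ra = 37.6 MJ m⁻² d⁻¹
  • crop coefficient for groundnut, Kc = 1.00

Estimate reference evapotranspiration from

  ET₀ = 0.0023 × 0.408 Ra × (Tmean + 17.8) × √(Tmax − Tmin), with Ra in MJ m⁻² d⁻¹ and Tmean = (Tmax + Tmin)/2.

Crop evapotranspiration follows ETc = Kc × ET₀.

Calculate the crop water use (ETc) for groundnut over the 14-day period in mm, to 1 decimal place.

60.4 mm

Tmean = (25.2 + 14.7)/2 = 19.95 °C
0.408 Ra = 0.408 × 37.6 = 15.3408 mm/d equivalent
ET₀ = 0.0023 × 15.3408 × (19.95 + 17.8) × √10.5 = 0.0023 × 15.3408 × 37.75 × 3.2404 = 4.3161 mm/d
ETc = Kc × ET₀ = 1.00 × 4.3161 = 4.3161 mm/d
Over 14 days: 4.3161 × 14 = 60.425 mm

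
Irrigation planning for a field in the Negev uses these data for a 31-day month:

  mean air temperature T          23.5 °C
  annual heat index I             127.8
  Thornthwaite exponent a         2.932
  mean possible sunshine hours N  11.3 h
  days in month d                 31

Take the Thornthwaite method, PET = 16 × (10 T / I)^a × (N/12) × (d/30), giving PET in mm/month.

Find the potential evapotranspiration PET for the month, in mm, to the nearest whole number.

10T/I = 10 × 23.5 / 127.8 = 1.8388
(10T/I)^a = 1.8388^2.932 = 5.9651
Uncorrected PET = 16 × 5.9651 = 95.442 mm
Correction = (N/12)(d/30) = (11.3/12)(31/30) = 0.9731
PET = 95.442 × 0.9731 = 92.875 mm/month

93 mm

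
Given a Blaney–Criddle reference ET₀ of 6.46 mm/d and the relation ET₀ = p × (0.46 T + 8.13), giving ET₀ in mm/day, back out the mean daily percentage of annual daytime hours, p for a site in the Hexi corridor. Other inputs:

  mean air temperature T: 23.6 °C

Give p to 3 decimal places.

p = ET₀ / (0.46 T + 8.13) = 6.46 / (0.46 × 23.6 + 8.13) = 6.46 / 18.986 = 0.3403

0.340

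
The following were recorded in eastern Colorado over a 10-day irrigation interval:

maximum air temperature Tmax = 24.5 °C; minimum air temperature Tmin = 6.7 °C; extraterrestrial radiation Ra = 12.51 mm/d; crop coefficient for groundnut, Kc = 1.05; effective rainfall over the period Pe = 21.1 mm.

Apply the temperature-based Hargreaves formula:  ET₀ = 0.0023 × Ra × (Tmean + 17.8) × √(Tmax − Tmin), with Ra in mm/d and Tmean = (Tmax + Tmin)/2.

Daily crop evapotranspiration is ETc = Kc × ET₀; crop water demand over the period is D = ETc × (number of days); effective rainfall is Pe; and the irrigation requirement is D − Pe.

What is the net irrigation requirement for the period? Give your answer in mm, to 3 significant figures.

21.5 mm

Tmean = (24.5 + 6.7)/2 = 15.60 °C
ET₀ = 0.0023 × 12.51 × (15.60 + 17.8) × √17.8 = 0.0023 × 12.51 × 33.40 × 4.2190 = 4.0545 mm/d
ETc = Kc × ET₀ = 1.05 × 4.0545 = 4.2572 mm/d
Crop demand D = ETc × 10 d = 4.2572 × 10 = 42.572 mm
D − Pe = 42.572 − 21.1 = 21.472 mm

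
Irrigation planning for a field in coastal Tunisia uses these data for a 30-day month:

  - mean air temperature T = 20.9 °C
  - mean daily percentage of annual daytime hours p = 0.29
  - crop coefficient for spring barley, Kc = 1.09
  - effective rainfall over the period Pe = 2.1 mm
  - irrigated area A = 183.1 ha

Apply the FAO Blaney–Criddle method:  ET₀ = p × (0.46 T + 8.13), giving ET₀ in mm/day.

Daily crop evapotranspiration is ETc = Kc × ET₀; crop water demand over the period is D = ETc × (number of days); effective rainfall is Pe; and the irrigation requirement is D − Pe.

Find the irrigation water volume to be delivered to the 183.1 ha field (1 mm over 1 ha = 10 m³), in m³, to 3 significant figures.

ET₀ = 0.29 × (0.46 × 20.9 + 8.13) = 0.29 × 17.744 = 5.1458 mm/d
ETc = Kc × ET₀ = 1.09 × 5.1458 = 5.6089 mm/d
Crop demand D = ETc × 30 d = 5.6089 × 30 = 168.267 mm
D − Pe = 168.267 − 2.1 = 166.167 mm
Volume = 166.167 mm × 183.1 ha × 10 = 304251.8 m³

304000 m³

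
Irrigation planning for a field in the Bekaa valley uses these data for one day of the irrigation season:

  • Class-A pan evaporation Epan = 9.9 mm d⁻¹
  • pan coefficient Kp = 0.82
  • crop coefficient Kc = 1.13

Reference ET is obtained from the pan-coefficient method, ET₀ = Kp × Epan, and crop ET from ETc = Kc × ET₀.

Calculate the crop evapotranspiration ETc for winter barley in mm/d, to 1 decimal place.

ET₀ = 0.82 × 9.9 = 8.1180 mm/d
ETc = Kc × ET₀ = 1.13 × 8.1180 = 9.1733 mm/d

9.2 mm/d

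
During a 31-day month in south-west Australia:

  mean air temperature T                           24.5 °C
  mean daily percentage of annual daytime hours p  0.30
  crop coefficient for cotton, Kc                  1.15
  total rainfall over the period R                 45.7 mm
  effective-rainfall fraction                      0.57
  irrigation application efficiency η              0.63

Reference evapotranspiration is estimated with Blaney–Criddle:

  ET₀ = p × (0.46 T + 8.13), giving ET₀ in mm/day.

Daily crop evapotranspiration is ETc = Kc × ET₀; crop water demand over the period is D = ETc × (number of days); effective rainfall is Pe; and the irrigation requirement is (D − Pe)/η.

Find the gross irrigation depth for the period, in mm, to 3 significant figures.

288 mm

ET₀ = 0.30 × (0.46 × 24.5 + 8.13) = 0.30 × 19.400 = 5.8200 mm/d
ETc = Kc × ET₀ = 1.15 × 5.8200 = 6.6930 mm/d
Crop demand D = ETc × 31 d = 6.6930 × 31 = 207.483 mm
Pe = 0.57 × 45.7 = 26.049 mm
D − Pe = 207.483 − 26.049 = 181.434 mm
Gross irrigation = 181.434 / 0.63 = 287.990 mm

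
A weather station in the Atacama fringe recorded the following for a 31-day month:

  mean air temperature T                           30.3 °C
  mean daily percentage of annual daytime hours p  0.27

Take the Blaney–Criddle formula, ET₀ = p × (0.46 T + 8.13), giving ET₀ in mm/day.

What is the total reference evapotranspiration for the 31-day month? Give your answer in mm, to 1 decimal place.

ET₀ = 0.27 × (0.46 × 30.3 + 8.13) = 0.27 × 22.068 = 5.9584 mm/d
Monthly total = 5.9584 × 31 = 184.710 mm

184.7 mm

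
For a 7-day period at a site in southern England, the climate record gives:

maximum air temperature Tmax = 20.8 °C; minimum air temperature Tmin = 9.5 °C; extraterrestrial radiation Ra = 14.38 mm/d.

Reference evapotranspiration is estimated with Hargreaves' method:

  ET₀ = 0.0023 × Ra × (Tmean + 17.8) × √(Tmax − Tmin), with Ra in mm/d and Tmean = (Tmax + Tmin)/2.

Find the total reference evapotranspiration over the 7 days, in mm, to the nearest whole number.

Tmean = (20.8 + 9.5)/2 = 15.15 °C
ET₀ = 0.0023 × 14.38 × (15.15 + 17.8) × √11.3 = 0.0023 × 14.38 × 32.95 × 3.3615 = 3.6633 mm/d
Over 7 days: 3.6633 × 7 = 25.643 mm

26 mm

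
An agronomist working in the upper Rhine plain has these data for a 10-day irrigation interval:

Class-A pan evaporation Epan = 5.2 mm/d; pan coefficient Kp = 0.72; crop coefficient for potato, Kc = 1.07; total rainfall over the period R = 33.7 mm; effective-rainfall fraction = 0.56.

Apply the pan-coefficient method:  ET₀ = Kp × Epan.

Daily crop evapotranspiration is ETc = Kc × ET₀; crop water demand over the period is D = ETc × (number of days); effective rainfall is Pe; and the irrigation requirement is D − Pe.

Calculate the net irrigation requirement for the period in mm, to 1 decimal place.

21.2 mm

ET₀ = 0.72 × 5.2 = 3.7440 mm/d
ETc = Kc × ET₀ = 1.07 × 3.7440 = 4.0061 mm/d
Crop demand D = ETc × 10 d = 4.0061 × 10 = 40.061 mm
Pe = 0.56 × 33.7 = 18.872 mm
D − Pe = 40.061 − 18.872 = 21.189 mm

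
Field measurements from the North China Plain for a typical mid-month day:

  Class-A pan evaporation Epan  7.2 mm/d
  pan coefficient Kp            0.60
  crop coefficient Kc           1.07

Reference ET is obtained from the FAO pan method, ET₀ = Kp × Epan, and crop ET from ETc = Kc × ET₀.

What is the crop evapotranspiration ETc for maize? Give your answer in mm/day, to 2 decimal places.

4.62 mm/day

ET₀ = 0.60 × 7.2 = 4.3200 mm/d
ETc = Kc × ET₀ = 1.07 × 4.3200 = 4.6224 mm/d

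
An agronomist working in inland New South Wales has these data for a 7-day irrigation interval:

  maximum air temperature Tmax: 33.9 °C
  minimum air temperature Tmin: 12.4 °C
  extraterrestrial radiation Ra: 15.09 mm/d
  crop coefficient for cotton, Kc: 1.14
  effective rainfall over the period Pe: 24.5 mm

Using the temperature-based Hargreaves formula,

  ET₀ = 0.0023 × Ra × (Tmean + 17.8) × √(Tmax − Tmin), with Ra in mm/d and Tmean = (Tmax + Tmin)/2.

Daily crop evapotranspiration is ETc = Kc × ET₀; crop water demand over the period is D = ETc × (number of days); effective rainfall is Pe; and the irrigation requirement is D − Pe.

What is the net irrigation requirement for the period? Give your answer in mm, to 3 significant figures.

28.1 mm

Tmean = (33.9 + 12.4)/2 = 23.15 °C
ET₀ = 0.0023 × 15.09 × (23.15 + 17.8) × √21.5 = 0.0023 × 15.09 × 40.95 × 4.6368 = 6.5901 mm/d
ETc = Kc × ET₀ = 1.14 × 6.5901 = 7.5127 mm/d
Crop demand D = ETc × 7 d = 7.5127 × 7 = 52.589 mm
D − Pe = 52.589 − 24.5 = 28.089 mm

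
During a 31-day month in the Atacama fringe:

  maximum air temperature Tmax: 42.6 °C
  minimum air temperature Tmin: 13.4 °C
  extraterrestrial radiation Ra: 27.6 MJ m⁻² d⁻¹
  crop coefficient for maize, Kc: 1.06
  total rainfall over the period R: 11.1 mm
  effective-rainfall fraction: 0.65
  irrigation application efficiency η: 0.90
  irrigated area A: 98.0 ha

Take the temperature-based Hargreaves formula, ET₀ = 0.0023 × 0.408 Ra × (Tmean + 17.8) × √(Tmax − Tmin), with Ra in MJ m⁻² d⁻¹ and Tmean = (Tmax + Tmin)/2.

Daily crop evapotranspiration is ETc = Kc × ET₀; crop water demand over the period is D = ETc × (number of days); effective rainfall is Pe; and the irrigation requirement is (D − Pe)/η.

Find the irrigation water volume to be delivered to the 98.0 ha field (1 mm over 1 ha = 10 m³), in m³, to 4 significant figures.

Tmean = (42.6 + 13.4)/2 = 28.00 °C
0.408 Ra = 0.408 × 27.6 = 11.2608 mm/d equivalent
ET₀ = 0.0023 × 11.2608 × (28.00 + 17.8) × √29.2 = 0.0023 × 11.2608 × 45.80 × 5.4037 = 6.4099 mm/d
ETc = Kc × ET₀ = 1.06 × 6.4099 = 6.7945 mm/d
Crop demand D = ETc × 31 d = 6.7945 × 31 = 210.630 mm
Pe = 0.65 × 11.1 = 7.215 mm
D − Pe = 210.630 − 7.215 = 203.415 mm
Gross irrigation = 203.415 / 0.90 = 226.017 mm
Volume = 226.017 mm × 98.0 ha × 10 = 221496.7 m³

221500 m³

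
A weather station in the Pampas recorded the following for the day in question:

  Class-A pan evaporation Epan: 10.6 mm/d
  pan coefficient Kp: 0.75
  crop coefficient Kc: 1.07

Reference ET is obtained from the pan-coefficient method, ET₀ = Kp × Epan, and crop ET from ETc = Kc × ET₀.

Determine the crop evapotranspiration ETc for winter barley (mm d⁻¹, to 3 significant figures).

ET₀ = 0.75 × 10.6 = 7.9500 mm/d
ETc = Kc × ET₀ = 1.07 × 7.9500 = 8.5065 mm/d

8.51 mm d⁻¹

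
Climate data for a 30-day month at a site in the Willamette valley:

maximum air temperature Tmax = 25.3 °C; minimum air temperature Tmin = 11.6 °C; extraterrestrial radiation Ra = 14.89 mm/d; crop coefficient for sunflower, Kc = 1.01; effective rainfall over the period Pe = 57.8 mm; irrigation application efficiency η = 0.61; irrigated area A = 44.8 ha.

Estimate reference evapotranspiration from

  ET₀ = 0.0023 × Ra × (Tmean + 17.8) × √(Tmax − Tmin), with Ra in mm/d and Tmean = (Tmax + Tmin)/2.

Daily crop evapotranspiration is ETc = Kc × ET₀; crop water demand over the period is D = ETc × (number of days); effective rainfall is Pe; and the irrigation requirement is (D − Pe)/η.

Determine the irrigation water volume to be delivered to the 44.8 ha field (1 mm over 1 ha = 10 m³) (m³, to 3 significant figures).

59800 m³

Tmean = (25.3 + 11.6)/2 = 18.45 °C
ET₀ = 0.0023 × 14.89 × (18.45 + 17.8) × √13.7 = 0.0023 × 14.89 × 36.25 × 3.7014 = 4.5951 mm/d
ETc = Kc × ET₀ = 1.01 × 4.5951 = 4.6411 mm/d
Crop demand D = ETc × 30 d = 4.6411 × 30 = 139.233 mm
D − Pe = 139.233 − 57.8 = 81.433 mm
Gross irrigation = 81.433 / 0.61 = 133.497 mm
Volume = 133.497 mm × 44.8 ha × 10 = 59806.7 m³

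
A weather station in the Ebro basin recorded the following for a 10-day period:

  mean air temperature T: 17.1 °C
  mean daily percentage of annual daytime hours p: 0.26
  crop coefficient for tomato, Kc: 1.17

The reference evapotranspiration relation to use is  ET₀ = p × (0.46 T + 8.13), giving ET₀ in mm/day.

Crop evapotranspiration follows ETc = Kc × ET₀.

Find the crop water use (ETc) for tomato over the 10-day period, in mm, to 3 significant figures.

48.7 mm

ET₀ = 0.26 × (0.46 × 17.1 + 8.13) = 0.26 × 15.996 = 4.1590 mm/d
ETc = Kc × ET₀ = 1.17 × 4.1590 = 4.8660 mm/d
Over 10 days: 4.8660 × 10 = 48.660 mm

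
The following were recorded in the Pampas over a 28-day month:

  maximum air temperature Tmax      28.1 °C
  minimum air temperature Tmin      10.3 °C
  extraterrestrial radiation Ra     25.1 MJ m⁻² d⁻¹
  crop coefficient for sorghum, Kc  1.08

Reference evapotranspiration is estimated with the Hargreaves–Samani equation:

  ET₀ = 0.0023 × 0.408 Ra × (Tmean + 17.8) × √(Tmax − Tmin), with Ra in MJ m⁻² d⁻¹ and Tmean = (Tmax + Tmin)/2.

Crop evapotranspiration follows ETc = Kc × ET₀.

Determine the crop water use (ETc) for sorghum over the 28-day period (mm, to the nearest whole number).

Tmean = (28.1 + 10.3)/2 = 19.20 °C
0.408 Ra = 0.408 × 25.1 = 10.2408 mm/d equivalent
ET₀ = 0.0023 × 10.2408 × (19.20 + 17.8) × √17.8 = 0.0023 × 10.2408 × 37.00 × 4.2190 = 3.6768 mm/d
ETc = Kc × ET₀ = 1.08 × 3.6768 = 3.9709 mm/d
Over 28 days: 3.9709 × 28 = 111.185 mm

111 mm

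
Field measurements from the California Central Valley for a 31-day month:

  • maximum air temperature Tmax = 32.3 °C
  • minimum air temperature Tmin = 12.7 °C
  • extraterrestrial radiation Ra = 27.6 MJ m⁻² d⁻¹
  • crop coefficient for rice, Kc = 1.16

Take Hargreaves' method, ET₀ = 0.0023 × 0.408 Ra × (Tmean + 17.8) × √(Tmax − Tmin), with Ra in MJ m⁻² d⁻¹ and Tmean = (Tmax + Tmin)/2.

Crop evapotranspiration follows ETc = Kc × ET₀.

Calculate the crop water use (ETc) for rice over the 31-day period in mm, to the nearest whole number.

166 mm

Tmean = (32.3 + 12.7)/2 = 22.50 °C
0.408 Ra = 0.408 × 27.6 = 11.2608 mm/d equivalent
ET₀ = 0.0023 × 11.2608 × (22.50 + 17.8) × √19.6 = 0.0023 × 11.2608 × 40.30 × 4.4272 = 4.6209 mm/d
ETc = Kc × ET₀ = 1.16 × 4.6209 = 5.3602 mm/d
Over 31 days: 5.3602 × 31 = 166.166 mm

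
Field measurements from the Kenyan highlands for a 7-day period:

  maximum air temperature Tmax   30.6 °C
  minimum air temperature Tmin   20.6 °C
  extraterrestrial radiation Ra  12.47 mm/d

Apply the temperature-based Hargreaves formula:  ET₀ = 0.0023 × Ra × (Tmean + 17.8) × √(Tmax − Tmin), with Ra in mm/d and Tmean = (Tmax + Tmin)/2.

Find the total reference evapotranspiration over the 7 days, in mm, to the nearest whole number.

28 mm

Tmean = (30.6 + 20.6)/2 = 25.60 °C
ET₀ = 0.0023 × 12.47 × (25.60 + 17.8) × √10.0 = 0.0023 × 12.47 × 43.40 × 3.1623 = 3.9363 mm/d
Over 7 days: 3.9363 × 7 = 27.554 mm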